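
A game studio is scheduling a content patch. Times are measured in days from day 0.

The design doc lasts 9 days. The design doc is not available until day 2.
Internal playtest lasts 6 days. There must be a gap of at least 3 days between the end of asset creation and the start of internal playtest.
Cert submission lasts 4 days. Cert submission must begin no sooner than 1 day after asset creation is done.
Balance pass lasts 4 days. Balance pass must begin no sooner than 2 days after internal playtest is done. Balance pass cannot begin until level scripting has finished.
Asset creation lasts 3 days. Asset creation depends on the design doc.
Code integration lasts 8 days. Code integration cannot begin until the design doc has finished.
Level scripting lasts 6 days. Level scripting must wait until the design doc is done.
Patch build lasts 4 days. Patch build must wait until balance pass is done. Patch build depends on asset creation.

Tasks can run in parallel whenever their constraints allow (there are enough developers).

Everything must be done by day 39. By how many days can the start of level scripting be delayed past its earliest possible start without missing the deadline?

The design doc cannot begin until its own release at day 2. It runs from day 2 to 2 + 9 = day 11.
Level scripting cannot begin until the design doc (finishes day 11). It runs from day 11 to 11 + 6 = day 17.

Working backward from the deadline:
Patch build must finish by day 39; it takes 4 days, so it must start by 39 − 4 = day 35.
Balance pass must finish before patch build (must start by day 35). With a 4-day duration, balance pass must start by 35 − 4 = day 31.
Level scripting has to be done before balance pass (must start by day 31). That means finishing by day 31, i.e. starting by 31 − 6 = day 25.
So level scripting can start as early as day 11 and as late as day 25, giving 25 − 11 = 14 days of slack.

14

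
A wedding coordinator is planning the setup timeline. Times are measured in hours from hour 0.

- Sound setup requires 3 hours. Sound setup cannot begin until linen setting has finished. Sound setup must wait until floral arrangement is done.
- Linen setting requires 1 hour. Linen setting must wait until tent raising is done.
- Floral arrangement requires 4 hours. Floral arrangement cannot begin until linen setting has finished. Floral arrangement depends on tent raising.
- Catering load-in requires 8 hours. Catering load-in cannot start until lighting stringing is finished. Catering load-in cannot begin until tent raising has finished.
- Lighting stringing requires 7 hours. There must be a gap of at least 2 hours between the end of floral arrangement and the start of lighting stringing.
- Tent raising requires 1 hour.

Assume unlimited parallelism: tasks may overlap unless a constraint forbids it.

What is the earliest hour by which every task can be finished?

23

Nothing blocks tent raising, so it runs from hour 0 to hour 1.
After tent raising (finishes hour 1), linen setting can start at hour 1 and finishes at hour 2.
For floral arrangement: linen setting (finishes hour 2); tent raising (finishes hour 1). Taking the maximum gives a start of hour 2, and it finishes at 2 + 4 = hour 6.
Sound setup needs all of linen setting (finishes hour 2); floral arrangement (finishes hour 6). That puts its earliest start at hour 6; it finishes at 6 + 3 = hour 9.
Lighting stringing waits on floral arrangement (finishes hour 6, plus 2-hour gap → hour 8), so it starts at hour 8 and finishes at 8 + 7 = hour 15.
For catering load-in: lighting stringing (finishes hour 15); tent raising (finishes hour 1). Taking the maximum gives a start of hour 15, and it finishes at 15 + 8 = hour 23.
All tasks are finished once the last one completes. Finish times: Tent raising at 1, Linen setting at 2, Floral arrangement at 6, Lighting stringing at 15, Sound setup at 9, Catering load-in at 23. The latest is hour 23.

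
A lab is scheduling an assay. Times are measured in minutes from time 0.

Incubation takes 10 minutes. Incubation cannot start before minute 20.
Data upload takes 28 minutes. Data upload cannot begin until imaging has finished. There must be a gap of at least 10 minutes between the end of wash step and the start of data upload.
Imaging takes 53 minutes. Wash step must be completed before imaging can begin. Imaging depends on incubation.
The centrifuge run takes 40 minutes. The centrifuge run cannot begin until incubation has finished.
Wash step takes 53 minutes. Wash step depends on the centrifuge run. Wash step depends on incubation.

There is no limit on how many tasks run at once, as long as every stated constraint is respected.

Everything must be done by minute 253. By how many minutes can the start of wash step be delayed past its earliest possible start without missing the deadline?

49

Incubation cannot begin until its own release at minute 20. It runs from minute 20 to 20 + 10 = minute 30.
The centrifuge run cannot begin until incubation (finishes minute 30). It runs from minute 30 to 30 + 40 = minute 70.
Wash step cannot start until the centrifuge run (finishes minute 70); incubation (finishes minute 30). The controlling bound is minute 70, so wash step finishes at 70 + 53 = minute 123.

Working backward from the deadline:
Nothing follows data upload; the deadline of minute 253 is its only limit. It must start by 253 − 28 = minute 225.
Imaging feeds into data upload (must start by minute 225); so imaging must finish by minute 225 and therefore start by minute 172.
Wash step has several dependents: imaging (must start by minute 172); data upload (must start by minute 225, minus 10-minute gap → minute 215). The earliest of those limits is minute 172, so wash step must start by 172 − 53 = minute 119.
So wash step can start as early as minute 70 and as late as minute 119, giving 119 − 70 = 49 minutes of slack.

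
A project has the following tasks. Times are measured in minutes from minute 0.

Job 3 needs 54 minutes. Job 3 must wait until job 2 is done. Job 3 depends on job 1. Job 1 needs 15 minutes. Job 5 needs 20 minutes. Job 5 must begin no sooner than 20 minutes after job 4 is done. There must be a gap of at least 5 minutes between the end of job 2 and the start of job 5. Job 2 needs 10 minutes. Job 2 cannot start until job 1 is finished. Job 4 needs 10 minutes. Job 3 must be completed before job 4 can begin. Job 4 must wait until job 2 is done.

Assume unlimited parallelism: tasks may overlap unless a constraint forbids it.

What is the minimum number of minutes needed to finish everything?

129

Job 1 has no prerequisites, so it starts at minute 0 and finishes at minute 15.
Job 2 waits on job 1 (finishes minute 15), so it starts at minute 15 and finishes at 15 + 10 = minute 25.
Job 3 cannot start until job 2 (finishes minute 25); job 1 (finishes minute 15). The controlling bound is minute 25, so job 3 finishes at 25 + 54 = minute 79.
Job 4 has to wait for job 3 (finishes minute 79); job 2 (finishes minute 25). The latest of these is minute 79, so job 4 runs minute 79 to 79 + 10 = minute 89.
For job 5: job 4 (finishes minute 89, plus 20-minute gap → minute 109); job 2 (finishes minute 25, plus 5-minute gap → minute 30). Taking the maximum gives a start of minute 109, and it finishes at 109 + 20 = minute 129.
All tasks are finished once the last one completes. Finish times: Job 1 at 15, Job 2 at 25, Job 3 at 79, Job 4 at 89, Job 5 at 129. The latest is minute 129.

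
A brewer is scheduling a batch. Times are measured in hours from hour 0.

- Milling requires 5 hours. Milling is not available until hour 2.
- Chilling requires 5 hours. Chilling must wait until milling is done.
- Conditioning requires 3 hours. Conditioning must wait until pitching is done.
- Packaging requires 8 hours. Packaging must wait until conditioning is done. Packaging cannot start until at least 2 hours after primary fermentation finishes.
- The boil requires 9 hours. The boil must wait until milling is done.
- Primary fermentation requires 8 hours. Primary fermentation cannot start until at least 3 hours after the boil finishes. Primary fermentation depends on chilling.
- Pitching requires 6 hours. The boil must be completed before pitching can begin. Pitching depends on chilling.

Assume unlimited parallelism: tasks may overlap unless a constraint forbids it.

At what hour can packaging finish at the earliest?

37

Milling cannot begin until its own release at hour 2. It runs from hour 2 to 2 + 5 = hour 7.
After milling (finishes hour 7), chilling can start at hour 7 and finishes at hour 12.
The boil cannot begin until milling (finishes hour 7). It runs from hour 7 to 7 + 9 = hour 16.
Primary fermentation needs all of the boil (finishes hour 16, plus 3-hour gap → hour 19); chilling (finishes hour 12). That puts its earliest start at hour 19; it finishes at 19 + 8 = hour 27.
Pitching has to wait for the boil (finishes hour 16); chilling (finishes hour 12). The latest of these is hour 16, so pitching runs hour 16 to 16 + 6 = hour 22.
After pitching (finishes hour 22), conditioning can start at hour 22 and finishes at hour 25.
Packaging cannot start until conditioning (finishes hour 25); primary fermentation (finishes hour 27, plus 2-hour gap → hour 29). The controlling bound is hour 29, so packaging finishes at 29 + 8 = hour 37.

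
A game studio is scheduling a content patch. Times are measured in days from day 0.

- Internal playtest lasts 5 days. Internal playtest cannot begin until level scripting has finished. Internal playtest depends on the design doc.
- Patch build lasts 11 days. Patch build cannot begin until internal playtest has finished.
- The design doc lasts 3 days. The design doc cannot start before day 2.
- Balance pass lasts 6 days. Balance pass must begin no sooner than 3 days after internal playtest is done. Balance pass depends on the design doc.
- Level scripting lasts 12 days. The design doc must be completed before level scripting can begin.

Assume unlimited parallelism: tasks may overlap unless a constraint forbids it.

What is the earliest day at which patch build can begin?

After its own release at day 2, the design doc can start at day 2 and finishes at day 5.
After the design doc (finishes day 5), level scripting can start at day 5 and finishes at day 17.
Internal playtest cannot start until level scripting (finishes day 17); the design doc (finishes day 5). The controlling bound is day 17, so internal playtest finishes at 17 + 5 = day 22.
Patch build waits on internal playtest (finishes day 22), so the earliest it can start is day 22.

22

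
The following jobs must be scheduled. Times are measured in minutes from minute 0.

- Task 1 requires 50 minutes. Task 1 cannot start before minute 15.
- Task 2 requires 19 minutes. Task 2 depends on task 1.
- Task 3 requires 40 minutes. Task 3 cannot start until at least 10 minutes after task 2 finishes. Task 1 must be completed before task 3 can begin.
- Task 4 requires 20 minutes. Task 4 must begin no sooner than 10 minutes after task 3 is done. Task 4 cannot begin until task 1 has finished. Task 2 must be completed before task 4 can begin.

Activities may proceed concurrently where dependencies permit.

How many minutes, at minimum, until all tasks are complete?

After its own release at minute 15, task 1 can start at minute 15 and finishes at minute 65.
Task 2 cannot begin until task 1 (finishes minute 65). It runs from minute 65 to 65 + 19 = minute 84.
Task 3 needs all of task 2 (finishes minute 84, plus 10-minute gap → minute 94); task 1 (finishes minute 65). That puts its earliest start at minute 94; it finishes at 94 + 40 = minute 134.
Task 4 cannot start until task 3 (finishes minute 134, plus 10-minute gap → minute 144); task 1 (finishes minute 65); task 2 (finishes minute 84). The controlling bound is minute 144, so task 4 finishes at 144 + 20 = minute 164.
All tasks are finished once the last one completes. Finish times: Task 1 at 65, Task 2 at 84, Task 3 at 134, Task 4 at 164. The latest is minute 164.

164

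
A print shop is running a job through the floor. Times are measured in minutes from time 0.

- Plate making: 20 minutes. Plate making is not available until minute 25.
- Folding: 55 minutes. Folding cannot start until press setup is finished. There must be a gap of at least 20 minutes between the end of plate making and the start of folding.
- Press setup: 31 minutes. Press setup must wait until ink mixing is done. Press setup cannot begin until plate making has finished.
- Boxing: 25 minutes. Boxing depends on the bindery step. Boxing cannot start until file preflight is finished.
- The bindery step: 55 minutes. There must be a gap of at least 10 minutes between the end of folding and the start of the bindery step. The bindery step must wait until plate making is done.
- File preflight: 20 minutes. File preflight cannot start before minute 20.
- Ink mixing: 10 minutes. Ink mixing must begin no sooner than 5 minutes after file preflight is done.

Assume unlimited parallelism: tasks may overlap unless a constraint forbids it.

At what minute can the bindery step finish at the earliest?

206

After its own release at minute 25, plate making can start at minute 25 and finishes at minute 45.
After its own release at minute 20, file preflight can start at minute 20 and finishes at minute 40.
After file preflight (finishes minute 40, plus 5-minute gap → minute 45), ink mixing can start at minute 45 and finishes at minute 55.
Press setup cannot start until ink mixing (finishes minute 55); plate making (finishes minute 45). The controlling bound is minute 55, so press setup finishes at 55 + 31 = minute 86.
For folding: press setup (finishes minute 86); plate making (finishes minute 45, plus 20-minute gap → minute 65). Taking the maximum gives a start of minute 86, and it finishes at 86 + 55 = minute 141.
The bindery step has to wait for folding (finishes minute 141, plus 10-minute gap → minute 151); plate making (finishes minute 45). The latest of these is minute 151, so the bindery step runs minute 151 to 151 + 55 = minute 206.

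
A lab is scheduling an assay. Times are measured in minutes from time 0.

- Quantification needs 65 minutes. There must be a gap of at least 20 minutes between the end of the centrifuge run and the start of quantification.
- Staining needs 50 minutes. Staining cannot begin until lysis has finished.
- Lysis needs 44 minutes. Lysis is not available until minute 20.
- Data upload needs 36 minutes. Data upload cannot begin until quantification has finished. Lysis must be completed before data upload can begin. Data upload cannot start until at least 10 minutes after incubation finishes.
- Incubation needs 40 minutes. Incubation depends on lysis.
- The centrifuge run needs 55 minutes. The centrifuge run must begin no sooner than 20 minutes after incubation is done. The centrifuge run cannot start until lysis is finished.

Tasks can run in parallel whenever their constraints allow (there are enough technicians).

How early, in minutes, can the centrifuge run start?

After its own release at minute 20, lysis can start at minute 20 and finishes at minute 64.
After lysis (finishes minute 64), incubation can start at minute 64 and finishes at minute 104.
The centrifuge run waits on incubation (finishes minute 104, plus 20-minute gap → minute 124); lysis (finishes minute 64). The latest of these is minute 124, which is the earliest the centrifuge run can start.

124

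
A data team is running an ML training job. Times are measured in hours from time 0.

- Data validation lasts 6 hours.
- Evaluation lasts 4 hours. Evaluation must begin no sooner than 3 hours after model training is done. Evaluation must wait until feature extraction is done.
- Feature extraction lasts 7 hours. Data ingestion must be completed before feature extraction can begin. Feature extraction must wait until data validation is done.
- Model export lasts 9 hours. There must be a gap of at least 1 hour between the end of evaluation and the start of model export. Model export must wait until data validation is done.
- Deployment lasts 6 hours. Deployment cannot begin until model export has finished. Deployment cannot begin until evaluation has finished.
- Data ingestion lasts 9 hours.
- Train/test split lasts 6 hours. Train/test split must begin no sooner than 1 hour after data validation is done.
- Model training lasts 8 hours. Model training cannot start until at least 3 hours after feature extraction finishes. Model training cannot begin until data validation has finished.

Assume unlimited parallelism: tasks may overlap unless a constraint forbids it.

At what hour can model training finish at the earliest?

Data validation can start immediately at hour 0; it finishes at hour 6.
Data ingestion can start immediately at hour 0; it finishes at hour 9.
Feature extraction cannot start until data ingestion (finishes hour 9); data validation (finishes hour 6). The controlling bound is hour 9, so feature extraction finishes at 9 + 7 = hour 16.
Model training has to wait for feature extraction (finishes hour 16, plus 3-hour gap → hour 19); data validation (finishes hour 6). The latest of these is hour 19, so model training runs hour 19 to 19 + 8 = hour 27.

27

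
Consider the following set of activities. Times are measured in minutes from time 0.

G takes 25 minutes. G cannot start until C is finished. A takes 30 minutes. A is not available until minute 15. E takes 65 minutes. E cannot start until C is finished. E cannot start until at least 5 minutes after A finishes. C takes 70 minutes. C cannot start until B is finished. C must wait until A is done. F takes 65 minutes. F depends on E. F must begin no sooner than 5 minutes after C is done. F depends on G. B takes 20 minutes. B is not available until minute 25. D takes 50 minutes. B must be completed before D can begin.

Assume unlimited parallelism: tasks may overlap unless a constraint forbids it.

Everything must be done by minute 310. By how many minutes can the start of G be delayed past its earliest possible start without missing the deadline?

105

B waits on its own release at minute 25, so it starts at minute 25 and finishes at 25 + 20 = minute 45.
A waits on its own release at minute 15, so it starts at minute 15 and finishes at 15 + 30 = minute 45.
C needs all of B (finishes minute 45); A (finishes minute 45). That puts its earliest start at minute 45; it finishes at 45 + 70 = minute 115.
G cannot begin until C (finishes minute 115). It runs from minute 115 to 115 + 25 = minute 140.

Working backward from the deadline:
F must finish by minute 310; it takes 65 minutes, so it must start by 310 − 65 = minute 245.
G has to be done before F (must start by minute 245). That means finishing by minute 245, i.e. starting by 245 − 25 = minute 220.
So G can start as early as minute 115 and as late as minute 220, giving 220 − 115 = 105 minutes of slack.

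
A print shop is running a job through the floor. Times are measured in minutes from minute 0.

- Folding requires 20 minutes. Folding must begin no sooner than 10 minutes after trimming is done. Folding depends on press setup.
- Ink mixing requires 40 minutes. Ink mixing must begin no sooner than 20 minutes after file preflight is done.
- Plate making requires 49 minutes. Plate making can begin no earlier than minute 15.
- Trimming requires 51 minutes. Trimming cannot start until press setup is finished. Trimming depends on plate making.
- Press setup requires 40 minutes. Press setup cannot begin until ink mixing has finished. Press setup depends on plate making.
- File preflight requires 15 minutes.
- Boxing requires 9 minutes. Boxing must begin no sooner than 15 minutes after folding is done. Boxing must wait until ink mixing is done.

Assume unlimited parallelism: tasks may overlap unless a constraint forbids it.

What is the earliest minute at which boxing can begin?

After its own release at minute 15, plate making can start at minute 15 and finishes at minute 64.
File preflight can start immediately at minute 0; it finishes at minute 15.
Ink mixing waits on file preflight (finishes minute 15, plus 20-minute gap → minute 35), so it starts at minute 35 and finishes at 35 + 40 = minute 75.
For press setup: ink mixing (finishes minute 75); plate making (finishes minute 64). Taking the maximum gives a start of minute 75, and it finishes at 75 + 40 = minute 115.
For trimming: press setup (finishes minute 115); plate making (finishes minute 64). Taking the maximum gives a start of minute 115, and it finishes at 115 + 51 = minute 166.
Folding has to wait for trimming (finishes minute 166, plus 10-minute gap → minute 176); press setup (finishes minute 115). The latest of these is minute 176, so folding runs minute 176 to 176 + 20 = minute 196.
Boxing waits on folding (finishes minute 196, plus 15-minute gap → minute 211); ink mixing (finishes minute 75). The latest of these is minute 211, which is the earliest boxing can start.

211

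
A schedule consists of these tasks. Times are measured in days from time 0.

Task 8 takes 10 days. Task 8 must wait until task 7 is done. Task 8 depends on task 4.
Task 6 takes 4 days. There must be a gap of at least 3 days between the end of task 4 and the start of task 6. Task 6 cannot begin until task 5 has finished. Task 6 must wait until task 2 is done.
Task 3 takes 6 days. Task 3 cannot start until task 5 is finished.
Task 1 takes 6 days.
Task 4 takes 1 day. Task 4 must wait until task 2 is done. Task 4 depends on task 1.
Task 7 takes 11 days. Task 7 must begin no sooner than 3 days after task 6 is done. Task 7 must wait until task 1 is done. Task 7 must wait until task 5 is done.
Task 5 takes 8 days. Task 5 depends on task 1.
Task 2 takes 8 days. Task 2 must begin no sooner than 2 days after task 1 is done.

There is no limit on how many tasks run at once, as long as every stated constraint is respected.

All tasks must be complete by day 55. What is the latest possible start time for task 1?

7

To finish by day 55, task 8 (duration 10) must start no later than day 45.
Task 7 has to be done before task 8 (must start by day 45). That means finishing by day 45, i.e. starting by 45 − 11 = day 34.
Task 6 has to be done before task 7 (must start by day 34, minus 3-day gap → day 31). That means finishing by day 31, i.e. starting by 31 − 4 = day 27.
Task 4 must finish in time for task 6 (must start by day 27, minus 3-day gap → day 24); task 8 (must start by day 45). The tightest is day 24, so task 4 must start by 24 − 1 = day 23.
For task 2: task 4 (must start by day 23); task 6 (must start by day 27). The most restrictive is day 23; with an 8-day duration, task 2 must start by day 15.
Nothing follows task 3; the deadline of day 55 is its only limit. It must start by 55 − 6 = day 49.
Task 5 has several dependents: task 3 (must start by day 49); task 6 (must start by day 27); task 7 (must start by day 34). The earliest of those limits is day 27, so task 5 must start by 27 − 8 = day 19.
Task 1 feeds task 2 (must start by day 15, minus 2-day gap → day 13); task 4 (must start by day 23); task 5 (must start by day 19); task 7 (must start by day 34). Taking the minimum, task 1 must finish by day 13 and start by 13 − 6 = day 7.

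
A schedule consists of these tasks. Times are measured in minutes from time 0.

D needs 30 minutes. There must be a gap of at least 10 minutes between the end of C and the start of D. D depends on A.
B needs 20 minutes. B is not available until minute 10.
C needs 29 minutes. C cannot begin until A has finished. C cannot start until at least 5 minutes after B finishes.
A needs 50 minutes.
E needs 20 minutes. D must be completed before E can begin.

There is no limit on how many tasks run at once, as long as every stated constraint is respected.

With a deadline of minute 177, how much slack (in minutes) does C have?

B waits on its own release at minute 10, so it starts at minute 10 and finishes at 10 + 20 = minute 30.
Nothing blocks A, so it runs from minute 0 to minute 50.
For C: A (finishes minute 50); B (finishes minute 30, plus 5-minute gap → minute 35). Taking the maximum gives a start of minute 50, and it finishes at 50 + 29 = minute 79.

Working backward from the deadline:
E has no dependents, so it just needs to finish by minute 177. Starting by 177 − 20 = minute 157 achieves that.
Since E (must start by minute 157) depends on it, D must finish by minute 157. Backing off its 30-minute duration gives a latest start of minute 127.
C has to be done before D (must start by minute 127, minus 10-minute gap → minute 117). That means finishing by minute 117, i.e. starting by 117 − 29 = minute 88.
So C can start as early as minute 50 and as late as minute 88, giving 88 − 50 = 38 minutes of slack.

38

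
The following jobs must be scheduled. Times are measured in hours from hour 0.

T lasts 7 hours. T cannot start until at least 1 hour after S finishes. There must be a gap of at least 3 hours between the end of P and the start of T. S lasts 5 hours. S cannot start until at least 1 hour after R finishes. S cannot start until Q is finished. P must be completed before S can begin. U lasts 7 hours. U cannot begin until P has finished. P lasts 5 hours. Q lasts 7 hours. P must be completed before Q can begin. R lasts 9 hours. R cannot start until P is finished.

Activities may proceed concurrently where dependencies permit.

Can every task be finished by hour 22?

P has no prerequisites, so it starts at hour 0 and finishes at hour 5.
After P (finishes hour 5), U can start at hour 5 and finishes at hour 12.
R waits on P (finishes hour 5), so it starts at hour 5 and finishes at 5 + 9 = hour 14.
Q cannot begin until P (finishes hour 5). It runs from hour 5 to 5 + 7 = hour 12.
S cannot start until R (finishes hour 14, plus 1-hour gap → hour 15); Q (finishes hour 12); P (finishes hour 5). The controlling bound is hour 15, so S finishes at 15 + 5 = hour 20.
For T: S (finishes hour 20, plus 1-hour gap → hour 21); P (finishes hour 5, plus 3-hour gap → hour 8). Taking the maximum gives a start of hour 21, and it finishes at 21 + 7 = hour 28.
The earliest everything can be done is hour 28, which is after the deadline of 22, so it is not possible.

No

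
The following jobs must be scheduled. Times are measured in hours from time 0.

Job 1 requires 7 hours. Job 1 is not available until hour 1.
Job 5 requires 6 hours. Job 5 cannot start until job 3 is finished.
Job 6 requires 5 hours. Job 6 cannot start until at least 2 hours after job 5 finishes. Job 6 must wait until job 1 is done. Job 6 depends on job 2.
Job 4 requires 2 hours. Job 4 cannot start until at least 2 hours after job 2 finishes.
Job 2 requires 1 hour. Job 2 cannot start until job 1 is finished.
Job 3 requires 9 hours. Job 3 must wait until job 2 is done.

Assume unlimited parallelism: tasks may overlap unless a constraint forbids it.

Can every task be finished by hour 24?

Job 1 waits on its own release at hour 1, so it starts at hour 1 and finishes at 1 + 7 = hour 8.
Job 2 waits on job 1 (finishes hour 8), so it starts at hour 8 and finishes at 8 + 1 = hour 9.
Job 4 cannot begin until job 2 (finishes hour 9, plus 2-hour gap → hour 11). It runs from hour 11 to 11 + 2 = hour 13.
Job 3 waits on job 2 (finishes hour 9), so it starts at hour 9 and finishes at 9 + 9 = hour 18.
Job 5 waits on job 3 (finishes hour 18), so it starts at hour 18 and finishes at 18 + 6 = hour 24.
Job 6 has to wait for job 5 (finishes hour 24, plus 2-hour gap → hour 26); job 1 (finishes hour 8); job 2 (finishes hour 9). The latest of these is hour 26, so job 6 runs hour 26 to 26 + 5 = hour 31.
The earliest everything can be done is hour 31, which is after the deadline of 24, so it is not possible.

No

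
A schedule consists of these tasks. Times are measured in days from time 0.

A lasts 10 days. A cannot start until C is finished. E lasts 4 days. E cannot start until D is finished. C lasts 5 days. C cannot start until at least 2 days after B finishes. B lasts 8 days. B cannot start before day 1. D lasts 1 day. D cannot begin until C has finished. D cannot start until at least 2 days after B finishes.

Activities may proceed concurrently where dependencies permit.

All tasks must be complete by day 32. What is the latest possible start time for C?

17

A must finish by day 32; it takes 10 days, so it must start by 32 − 10 = day 22.
E has no dependents, so it just needs to finish by day 32. Starting by 32 − 4 = day 28 achieves that.
D feeds into E (must start by day 28); so D must finish by day 28 and therefore start by day 27.
C must finish in time for A (must start by day 22); D (must start by day 27). The tightest is day 22, so C must start by 22 − 5 = day 17.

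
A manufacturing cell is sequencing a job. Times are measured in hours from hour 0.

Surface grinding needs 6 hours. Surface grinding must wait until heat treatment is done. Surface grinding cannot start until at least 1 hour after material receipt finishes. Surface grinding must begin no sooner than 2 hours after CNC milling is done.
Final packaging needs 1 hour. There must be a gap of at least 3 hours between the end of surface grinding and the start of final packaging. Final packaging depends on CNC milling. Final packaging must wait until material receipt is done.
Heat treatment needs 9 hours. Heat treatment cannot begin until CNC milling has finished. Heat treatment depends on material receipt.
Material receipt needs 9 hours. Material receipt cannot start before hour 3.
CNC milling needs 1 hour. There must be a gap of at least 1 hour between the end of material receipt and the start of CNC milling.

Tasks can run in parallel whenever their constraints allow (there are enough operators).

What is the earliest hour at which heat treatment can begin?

14

Material receipt cannot begin until its own release at hour 3. It runs from hour 3 to 3 + 9 = hour 12.
CNC milling cannot begin until material receipt (finishes hour 12, plus 1-hour gap → hour 13). It runs from hour 13 to 13 + 1 = hour 14.
Heat treatment waits on CNC milling (finishes hour 14); material receipt (finishes hour 12). The latest of these is hour 14, which is the earliest heat treatment can start.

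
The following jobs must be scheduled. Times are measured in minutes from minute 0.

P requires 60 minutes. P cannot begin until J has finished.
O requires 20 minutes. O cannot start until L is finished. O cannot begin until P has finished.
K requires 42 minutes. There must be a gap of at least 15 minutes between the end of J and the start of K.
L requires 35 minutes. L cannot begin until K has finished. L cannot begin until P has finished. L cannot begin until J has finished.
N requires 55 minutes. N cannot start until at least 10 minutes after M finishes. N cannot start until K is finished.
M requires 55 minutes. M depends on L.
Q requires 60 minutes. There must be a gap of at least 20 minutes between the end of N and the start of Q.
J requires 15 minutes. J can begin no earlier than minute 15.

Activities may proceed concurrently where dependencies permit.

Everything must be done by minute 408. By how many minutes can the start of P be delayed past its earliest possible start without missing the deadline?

83

After its own release at minute 15, J can start at minute 15 and finishes at minute 30.
P cannot begin until J (finishes minute 30). It runs from minute 30 to 30 + 60 = minute 90.

Working backward from the deadline:
To finish by minute 408, Q (duration 60) must start no later than minute 348.
N has to be done before Q (must start by minute 348, minus 20-minute gap → minute 328). That means finishing by minute 328, i.e. starting by 328 − 55 = minute 273.
M feeds into N (must start by minute 273, minus 10-minute gap → minute 263); so M must finish by minute 263 and therefore start by minute 208.
O must finish by minute 408; it takes 20 minutes, so it must start by 408 − 20 = minute 388.
L must finish in time for M (must start by minute 208); O (must start by minute 388). The tightest is minute 208, so L must start by 208 − 35 = minute 173.
P must finish in time for L (must start by minute 173); O (must start by minute 388). The tightest is minute 173, so P must start by 173 − 60 = minute 113.
So P can start as early as minute 30 and as late as minute 113, giving 113 − 30 = 83 minutes of slack.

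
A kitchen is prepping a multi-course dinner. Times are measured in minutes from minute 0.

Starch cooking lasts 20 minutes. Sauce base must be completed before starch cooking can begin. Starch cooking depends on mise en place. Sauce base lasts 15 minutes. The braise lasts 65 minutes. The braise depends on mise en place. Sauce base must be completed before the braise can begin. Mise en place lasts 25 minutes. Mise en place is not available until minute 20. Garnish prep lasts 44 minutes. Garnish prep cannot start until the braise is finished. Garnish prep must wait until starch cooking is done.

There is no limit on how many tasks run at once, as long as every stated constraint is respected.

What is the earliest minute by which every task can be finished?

154

Nothing blocks sauce base, so it runs from minute 0 to minute 15.
Mise en place cannot begin until its own release at minute 20. It runs from minute 20 to 20 + 25 = minute 45.
Starch cooking has to wait for sauce base (finishes minute 15); mise en place (finishes minute 45). The latest of these is minute 45, so starch cooking runs minute 45 to 45 + 20 = minute 65.
The braise cannot start until mise en place (finishes minute 45); sauce base (finishes minute 15). The controlling bound is minute 45, so the braise finishes at 45 + 65 = minute 110.
Garnish prep has to wait for the braise (finishes minute 110); starch cooking (finishes minute 65). The latest of these is minute 110, so garnish prep runs minute 110 to 110 + 44 = minute 154.
All tasks are finished once the last one completes. Finish times: Mise en place at 45, Sauce base at 15, The braise at 110, Starch cooking at 65, Garnish prep at 154. The latest is minute 154.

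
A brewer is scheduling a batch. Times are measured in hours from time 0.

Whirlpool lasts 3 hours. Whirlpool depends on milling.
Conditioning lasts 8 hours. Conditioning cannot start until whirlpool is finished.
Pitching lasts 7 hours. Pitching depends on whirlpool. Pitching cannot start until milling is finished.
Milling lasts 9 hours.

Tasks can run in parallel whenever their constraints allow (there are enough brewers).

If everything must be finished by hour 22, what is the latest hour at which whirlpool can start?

11

Nothing follows pitching; the deadline of hour 22 is its only limit. It must start by 22 − 7 = hour 15.
Conditioning has no dependents, so it just needs to finish by hour 22. Starting by 22 − 8 = hour 14 achieves that.
Whirlpool must finish in time for pitching (must start by hour 15); conditioning (must start by hour 14). The tightest is hour 14, so whirlpool must start by 14 − 3 = hour 11.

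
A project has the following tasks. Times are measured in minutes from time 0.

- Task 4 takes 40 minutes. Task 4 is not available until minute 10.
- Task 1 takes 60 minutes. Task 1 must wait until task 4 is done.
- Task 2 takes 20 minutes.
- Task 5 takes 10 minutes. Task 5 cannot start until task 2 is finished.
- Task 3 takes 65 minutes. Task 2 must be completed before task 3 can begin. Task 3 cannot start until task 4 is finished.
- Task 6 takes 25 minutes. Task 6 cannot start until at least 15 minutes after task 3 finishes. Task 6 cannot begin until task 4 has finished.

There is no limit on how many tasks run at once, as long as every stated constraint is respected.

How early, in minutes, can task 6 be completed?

Task 4 waits on its own release at minute 10, so it starts at minute 10 and finishes at 10 + 40 = minute 50.
Nothing blocks task 2, so it runs from minute 0 to minute 20.
Task 3 cannot start until task 2 (finishes minute 20); task 4 (finishes minute 50). The controlling bound is minute 50, so task 3 finishes at 50 + 65 = minute 115.
Task 6 cannot start until task 3 (finishes minute 115, plus 15-minute gap → minute 130); task 4 (finishes minute 50). The controlling bound is minute 130, so task 6 finishes at 130 + 25 = minute 155.

155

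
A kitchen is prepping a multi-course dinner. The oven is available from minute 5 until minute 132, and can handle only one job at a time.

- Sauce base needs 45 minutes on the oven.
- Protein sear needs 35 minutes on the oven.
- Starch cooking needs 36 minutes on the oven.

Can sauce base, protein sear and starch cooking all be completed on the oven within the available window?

Yes

The oven window is 132 − 5 = 127 minutes.
Running back to back, the jobs need 45 + 35 + 36 = 116 minutes on the oven.
Since 116 ≤ 127, they fit within the window.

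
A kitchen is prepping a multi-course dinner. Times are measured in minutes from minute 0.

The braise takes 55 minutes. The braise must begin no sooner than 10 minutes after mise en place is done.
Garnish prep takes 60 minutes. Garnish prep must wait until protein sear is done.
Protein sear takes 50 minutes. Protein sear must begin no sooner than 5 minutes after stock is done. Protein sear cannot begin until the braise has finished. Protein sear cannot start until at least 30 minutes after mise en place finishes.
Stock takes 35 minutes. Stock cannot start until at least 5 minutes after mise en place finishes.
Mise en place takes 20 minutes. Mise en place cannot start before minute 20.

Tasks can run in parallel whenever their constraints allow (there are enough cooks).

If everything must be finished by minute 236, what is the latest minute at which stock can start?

86

Nothing follows garnish prep; the deadline of minute 236 is its only limit. It must start by 236 − 60 = minute 176.
Since garnish prep (must start by minute 176) depends on it, protein sear must finish by minute 176. Backing off its 50-minute duration gives a latest start of minute 126.
Stock feeds into protein sear (must start by minute 126, minus 5-minute gap → minute 121); so stock must finish by minute 121 and therefore start by minute 86.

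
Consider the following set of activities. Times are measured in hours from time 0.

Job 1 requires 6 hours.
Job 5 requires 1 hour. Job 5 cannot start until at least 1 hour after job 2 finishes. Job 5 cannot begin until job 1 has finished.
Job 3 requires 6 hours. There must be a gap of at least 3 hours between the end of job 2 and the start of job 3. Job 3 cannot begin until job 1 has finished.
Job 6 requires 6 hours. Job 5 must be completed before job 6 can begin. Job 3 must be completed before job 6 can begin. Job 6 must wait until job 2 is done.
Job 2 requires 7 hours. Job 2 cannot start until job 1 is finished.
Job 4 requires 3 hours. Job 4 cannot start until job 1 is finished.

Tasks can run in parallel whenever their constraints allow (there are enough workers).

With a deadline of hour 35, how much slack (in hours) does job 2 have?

Nothing blocks job 1, so it runs from hour 0 to hour 6.
Job 2 cannot begin until job 1 (finishes hour 6). It runs from hour 6 to 6 + 7 = hour 13.

Working backward from the deadline:
Nothing follows job 6; the deadline of hour 35 is its only limit. It must start by 35 − 6 = hour 29.
Job 3 has to be done before job 6 (must start by hour 29). That means finishing by hour 29, i.e. starting by 29 − 6 = hour 23.
Job 5 must finish before job 6 (must start by hour 29). With a 1-hour duration, job 5 must start by 29 − 1 = hour 28.
Job 2 feeds job 3 (must start by hour 23, minus 3-hour gap → hour 20); job 5 (must start by hour 28, minus 1-hour gap → hour 27); job 6 (must start by hour 29). Taking the minimum, job 2 must finish by hour 20 and start by 20 − 7 = hour 13.
So job 2 can start as early as hour 6 and as late as hour 13, giving 13 − 6 = 7 hours of slack.

7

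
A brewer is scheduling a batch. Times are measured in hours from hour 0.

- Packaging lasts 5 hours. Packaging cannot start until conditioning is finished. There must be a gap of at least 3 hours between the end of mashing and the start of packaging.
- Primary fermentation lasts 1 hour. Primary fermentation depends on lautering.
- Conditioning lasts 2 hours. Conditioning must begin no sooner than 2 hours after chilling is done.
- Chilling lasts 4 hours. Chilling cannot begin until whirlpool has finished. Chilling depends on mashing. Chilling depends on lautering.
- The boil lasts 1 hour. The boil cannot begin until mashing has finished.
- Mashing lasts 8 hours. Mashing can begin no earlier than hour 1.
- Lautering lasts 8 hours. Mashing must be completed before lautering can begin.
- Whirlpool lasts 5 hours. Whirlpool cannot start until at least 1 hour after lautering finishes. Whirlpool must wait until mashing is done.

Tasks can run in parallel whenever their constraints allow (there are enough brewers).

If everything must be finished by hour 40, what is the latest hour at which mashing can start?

Packaging must finish by hour 40; it takes 5 hours, so it must start by 40 − 5 = hour 35.
Conditioning has to be done before packaging (must start by hour 35). That means finishing by hour 35, i.e. starting by 35 − 2 = hour 33.
Since conditioning (must start by hour 33, minus 2-hour gap → hour 31) depends on it, chilling must finish by hour 31. Backing off its 4-hour duration gives a latest start of hour 27.
Whirlpool has to be done before chilling (must start by hour 27). That means finishing by hour 27, i.e. starting by 27 − 5 = hour 22.
Nothing follows primary fermentation; the deadline of hour 40 is its only limit. It must start by 40 − 1 = hour 39.
Lautering feeds whirlpool (must start by hour 22, minus 1-hour gap → hour 21); chilling (must start by hour 27); primary fermentation (must start by hour 39). Taking the minimum, lautering must finish by hour 21 and start by 21 − 8 = hour 13.
The boil has no dependents, so it just needs to finish by hour 40. Starting by 40 − 1 = hour 39 achieves that.
Mashing feeds lautering (must start by hour 13); the boil (must start by hour 39); whirlpool (must start by hour 22); chilling (must start by hour 27); packaging (must start by hour 35, minus 3-hour gap → hour 32). Taking the minimum, mashing must finish by hour 13 and start by 13 − 8 = hour 5.

5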